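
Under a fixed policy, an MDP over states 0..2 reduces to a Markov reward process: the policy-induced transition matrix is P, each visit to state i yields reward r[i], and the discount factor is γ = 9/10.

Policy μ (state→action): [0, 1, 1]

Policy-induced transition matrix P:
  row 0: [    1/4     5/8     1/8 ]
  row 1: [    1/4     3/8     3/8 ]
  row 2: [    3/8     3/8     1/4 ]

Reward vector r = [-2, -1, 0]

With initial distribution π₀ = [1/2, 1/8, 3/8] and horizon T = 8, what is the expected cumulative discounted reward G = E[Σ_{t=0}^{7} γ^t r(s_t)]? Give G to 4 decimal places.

t=0: π = [0.5000, 0.1250, 0.3750], E[r] = -1.1250, γ^t·E[r] = -1.125000, running G = -1.125000
t=1: π = [0.2969, 0.5000, 0.2031], E[r] = -1.0938, γ^t·E[r] = -0.984375, running G = -2.109375
t=2: π = [0.2754, 0.4492, 0.2754], E[r] = -1.0000, γ^t·E[r] = -0.810000, running G = -2.919375
t=3: π = [0.2844, 0.4438, 0.2717], E[r] = -1.0127, γ^t·E[r] = -0.738255, running G = -3.657630
t=4: π = [0.2840, 0.4461, 0.2699], E[r] = -1.0140, γ^t·E[r] = -0.665310, running G = -4.322940
t=5: π = [0.2837, 0.4460, 0.2703], E[r] = -1.0135, γ^t·E[r] = -0.598446, running G = -4.921386
t=6: π = [0.2838, 0.4459, 0.2703], E[r] = -1.0135, γ^t·E[r] = -0.538617, running G = -5.460003
t=7: π = [0.2838, 0.4459, 0.2703], E[r] = -1.0135, γ^t·E[r] = -0.484762, running G = -5.944764

G = -5.9448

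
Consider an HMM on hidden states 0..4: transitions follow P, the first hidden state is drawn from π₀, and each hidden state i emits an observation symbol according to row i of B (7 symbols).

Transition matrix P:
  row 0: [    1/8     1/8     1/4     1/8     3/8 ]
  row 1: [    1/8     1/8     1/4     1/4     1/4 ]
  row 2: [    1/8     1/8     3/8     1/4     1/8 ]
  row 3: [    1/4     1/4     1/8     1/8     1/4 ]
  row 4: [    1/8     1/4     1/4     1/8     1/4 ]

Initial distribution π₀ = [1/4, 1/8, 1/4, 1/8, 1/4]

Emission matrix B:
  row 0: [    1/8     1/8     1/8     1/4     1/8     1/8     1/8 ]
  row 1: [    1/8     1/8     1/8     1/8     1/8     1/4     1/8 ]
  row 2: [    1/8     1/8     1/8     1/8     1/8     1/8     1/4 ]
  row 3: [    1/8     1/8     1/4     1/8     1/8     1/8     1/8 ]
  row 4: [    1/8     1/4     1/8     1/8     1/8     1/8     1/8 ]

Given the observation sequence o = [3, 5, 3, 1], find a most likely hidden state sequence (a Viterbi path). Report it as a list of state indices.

t=0: δ = [6.250e-02, 1.562e-02, 3.125e-02, 1.562e-02, 3.125e-02]  (obs o_0=3)
t=1: δ = [9.766e-04, 1.953e-03, 1.953e-03, 9.766e-04, 2.930e-03]  ψ = [0, 0, 0, 0, 0]  (obs o_1=5)
t=2: δ = [9.155e-05, 9.155e-05, 9.155e-05, 6.104e-05, 9.155e-05]  ψ = [4, 4, 2, 1, 4]  (obs o_2=3)
t=3: δ = [1.907e-06, 2.861e-06, 4.292e-06, 2.861e-06, 8.583e-06]  ψ = [3, 4, 2, 1, 0]  (obs o_3=1)
backtrack: best end state = 4; path = [0, 4, 0, 4]

path = [0, 4, 0, 4]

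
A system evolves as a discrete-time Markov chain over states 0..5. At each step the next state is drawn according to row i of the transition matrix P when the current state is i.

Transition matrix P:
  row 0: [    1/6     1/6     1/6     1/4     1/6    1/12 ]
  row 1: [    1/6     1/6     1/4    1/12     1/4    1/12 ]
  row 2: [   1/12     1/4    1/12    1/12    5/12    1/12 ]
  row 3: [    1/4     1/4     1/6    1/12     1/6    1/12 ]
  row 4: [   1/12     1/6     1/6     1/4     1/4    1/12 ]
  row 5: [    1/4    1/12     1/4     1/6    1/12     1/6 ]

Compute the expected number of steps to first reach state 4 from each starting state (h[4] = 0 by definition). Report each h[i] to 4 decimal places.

h = [4.5777, 4.1112, 3.4906, 4.5444, 0.0000, 4.9405]

First-step conditioning: h[4] = 0; for i ≠ 4, h[i] = 1 + Σ_k P[i][k]·h[k].
  h[0] = 1 + 1/6·h[0] + 1/6·h[1] + 1/6·h[2] + 1/4·h[3] + 1/12·h[5]
  h[1] = 1 + 1/6·h[0] + 1/6·h[1] + 1/4·h[2] + 1/12·h[3] + 1/12·h[5]
  h[2] = 1 + 1/12·h[0] + 1/4·h[1] + 1/12·h[2] + 1/12·h[3] + 1/12·h[5]
  h[3] = 1 + 1/4·h[0] + 1/4·h[1] + 1/6·h[2] + 1/12·h[3] + 1/12·h[5]
  h[5] = 1 + 1/4·h[0] + 1/12·h[1] + 1/4·h[2] + 1/6·h[3] + 1/6·h[5]
Solving the 5×5 linear system over states ≠ 4 gives exactly h = [72534/15845, 65142/15845, 55308/15845, 72006/15845, 0, 78282/15845] (h[4] = 0 is the target).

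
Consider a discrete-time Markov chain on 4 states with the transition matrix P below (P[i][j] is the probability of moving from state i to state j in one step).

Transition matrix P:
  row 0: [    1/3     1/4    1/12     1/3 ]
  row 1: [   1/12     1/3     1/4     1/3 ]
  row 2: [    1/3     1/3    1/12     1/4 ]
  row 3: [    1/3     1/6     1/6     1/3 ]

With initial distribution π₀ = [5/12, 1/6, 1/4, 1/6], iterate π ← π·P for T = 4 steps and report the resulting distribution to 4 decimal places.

t=0: π = [0.4167, 0.1667, 0.2500, 0.1667]
t=1: π = [0.2917, 0.2708, 0.1250, 0.3125]
t=2: π = [0.2656, 0.2569, 0.1545, 0.3229]
t=3: π = [0.2691, 0.2574, 0.1531, 0.3205]
t=4: π = [0.2690, 0.2575, 0.1529, 0.3206]

π = [0.2690, 0.2575, 0.1529, 0.3206]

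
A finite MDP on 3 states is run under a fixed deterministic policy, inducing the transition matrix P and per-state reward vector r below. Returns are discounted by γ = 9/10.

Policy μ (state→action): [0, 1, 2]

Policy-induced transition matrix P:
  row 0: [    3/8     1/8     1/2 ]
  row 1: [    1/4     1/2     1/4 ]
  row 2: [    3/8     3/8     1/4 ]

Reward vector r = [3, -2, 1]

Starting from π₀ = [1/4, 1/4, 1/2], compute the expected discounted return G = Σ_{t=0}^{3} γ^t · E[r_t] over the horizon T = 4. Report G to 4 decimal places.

G = 2.3676

t=0: π = [0.2500, 0.2500, 0.5000], E[r] = 0.7500, γ^t·E[r] = 0.750000, running G = 0.750000
t=1: π = [0.3438, 0.3438, 0.3125], E[r] = 0.6563, γ^t·E[r] = 0.590625, running G = 1.340625
t=2: π = [0.3320, 0.3320, 0.3359], E[r] = 0.6680, γ^t·E[r] = 0.541055, running G = 1.881680
t=3: π = [0.3335, 0.3335, 0.3330], E[r] = 0.6665, γ^t·E[r] = 0.485881, running G = 2.367561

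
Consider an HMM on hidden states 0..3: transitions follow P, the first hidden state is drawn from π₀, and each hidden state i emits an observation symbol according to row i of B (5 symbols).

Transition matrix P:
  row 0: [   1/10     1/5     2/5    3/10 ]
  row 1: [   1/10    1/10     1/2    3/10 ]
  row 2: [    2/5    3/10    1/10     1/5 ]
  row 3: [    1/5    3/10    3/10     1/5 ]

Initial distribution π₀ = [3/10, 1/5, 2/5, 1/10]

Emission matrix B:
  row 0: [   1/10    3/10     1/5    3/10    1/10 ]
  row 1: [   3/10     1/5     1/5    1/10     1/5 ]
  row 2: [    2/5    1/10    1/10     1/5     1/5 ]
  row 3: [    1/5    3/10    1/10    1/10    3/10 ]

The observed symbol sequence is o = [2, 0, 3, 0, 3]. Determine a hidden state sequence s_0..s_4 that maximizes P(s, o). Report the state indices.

t=0: δ = [6.000e-02, 4.000e-02, 4.000e-02, 1.000e-02]  (obs o_0=2)
t=1: δ = [1.600e-03, 3.600e-03, 9.600e-03, 3.600e-03]  ψ = [2, 0, 0, 0]  (obs o_1=0)
t=2: δ = [1.152e-03, 2.880e-04, 3.600e-04, 1.920e-04]  ψ = [2, 2, 1, 2]  (obs o_2=3)
t=3: δ = [1.440e-05, 6.912e-05, 1.843e-04, 6.912e-05]  ψ = [2, 0, 0, 0]  (obs o_3=0)
t=4: δ = [2.212e-05, 5.530e-06, 6.912e-06, 3.686e-06]  ψ = [2, 2, 1, 2]  (obs o_4=3)
backtrack: best end state = 0; path = [0, 2, 0, 2, 0]

path = [0, 2, 0, 2, 0]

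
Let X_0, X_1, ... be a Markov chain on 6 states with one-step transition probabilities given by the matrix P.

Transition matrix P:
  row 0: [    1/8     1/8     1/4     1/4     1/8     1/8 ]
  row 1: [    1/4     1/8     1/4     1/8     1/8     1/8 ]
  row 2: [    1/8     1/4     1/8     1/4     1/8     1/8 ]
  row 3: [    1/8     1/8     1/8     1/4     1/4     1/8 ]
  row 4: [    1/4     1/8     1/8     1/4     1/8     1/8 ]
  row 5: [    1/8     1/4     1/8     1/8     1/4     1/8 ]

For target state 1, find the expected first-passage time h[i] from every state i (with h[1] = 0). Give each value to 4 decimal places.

First-step conditioning: h[1] = 0; for i ≠ 1, h[i] = 1 + Σ_k P[i][k]·h[k].
  h[0] = 1 + 1/8·h[0] + 1/4·h[2] + 1/4·h[3] + 1/8·h[4] + 1/8·h[5]
  h[2] = 1 + 1/8·h[0] + 1/8·h[2] + 1/4·h[3] + 1/8·h[4] + 1/8·h[5]
  h[3] = 1 + 1/8·h[0] + 1/8·h[2] + 1/4·h[3] + 1/4·h[4] + 1/8·h[5]
  h[4] = 1 + 1/4·h[0] + 1/8·h[2] + 1/4·h[3] + 1/8·h[4] + 1/8·h[5]
  h[5] = 1 + 1/8·h[0] + 1/8·h[2] + 1/8·h[3] + 1/4·h[4] + 1/8·h[5]
Solving the 5×5 linear system over states ≠ 1 gives exactly h = [12288/1979, 0, 32768/5937, 12480/1979, 37376/5937, 10920/1979] (h[1] = 0 is the target).

h = [6.2092, 0.0000, 5.5193, 6.3062, 6.2954, 5.5179]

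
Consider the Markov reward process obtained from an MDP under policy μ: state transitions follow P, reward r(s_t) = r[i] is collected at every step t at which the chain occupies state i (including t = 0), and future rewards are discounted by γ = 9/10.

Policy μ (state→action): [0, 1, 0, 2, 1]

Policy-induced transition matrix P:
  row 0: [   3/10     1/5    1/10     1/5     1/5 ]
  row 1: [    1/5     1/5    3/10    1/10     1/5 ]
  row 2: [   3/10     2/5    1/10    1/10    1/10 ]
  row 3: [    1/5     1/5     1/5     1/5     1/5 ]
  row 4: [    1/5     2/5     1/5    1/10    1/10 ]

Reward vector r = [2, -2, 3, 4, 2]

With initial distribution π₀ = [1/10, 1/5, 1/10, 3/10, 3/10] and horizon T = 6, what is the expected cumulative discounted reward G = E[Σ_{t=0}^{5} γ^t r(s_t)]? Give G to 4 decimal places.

G = 6.9612

t=0: π = [0.1000, 0.2000, 0.1000, 0.3000, 0.3000], E[r] = 1.9000, γ^t·E[r] = 1.900000, running G = 1.900000
t=1: π = [0.2200, 0.2800, 0.2000, 0.1400, 0.1600], E[r] = 1.3600, γ^t·E[r] = 1.224000, running G = 3.124000
t=2: π = [0.2420, 0.2720, 0.1860, 0.1360, 0.1640], E[r] = 1.3700, γ^t·E[r] = 1.109700, running G = 4.233700
t=3: π = [0.2428, 0.2700, 0.1844, 0.1378, 0.1650], E[r] = 1.3800, γ^t·E[r] = 1.006020, running G = 5.239720
t=4: π = [0.2427, 0.2699, 0.1843, 0.1381, 0.1651], E[r] = 1.3809, γ^t·E[r] = 0.905995, running G = 6.145715
t=5: π = [0.2427, 0.2699, 0.1843, 0.1381, 0.1651], E[r] = 1.3810, γ^t·E[r] = 0.815450, running G = 6.961166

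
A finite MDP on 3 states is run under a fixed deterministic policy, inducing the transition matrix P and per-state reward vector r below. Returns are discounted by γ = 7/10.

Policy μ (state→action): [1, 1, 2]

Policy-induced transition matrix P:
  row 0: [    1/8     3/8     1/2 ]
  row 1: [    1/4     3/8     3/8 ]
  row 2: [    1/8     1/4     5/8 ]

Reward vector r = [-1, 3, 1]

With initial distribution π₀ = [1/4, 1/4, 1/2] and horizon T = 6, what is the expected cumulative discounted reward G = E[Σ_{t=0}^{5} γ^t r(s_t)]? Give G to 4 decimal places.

G = 3.5201

t=0: π = [0.2500, 0.2500, 0.5000], E[r] = 1.0000, γ^t·E[r] = 1.000000, running G = 1.000000
t=1: π = [0.1563, 0.3125, 0.5313], E[r] = 1.3125, γ^t·E[r] = 0.918750, running G = 1.918750
t=2: π = [0.1641, 0.3086, 0.5273], E[r] = 1.2891, γ^t·E[r] = 0.631641, running G = 2.550391
t=3: π = [0.1636, 0.3091, 0.5273], E[r] = 1.2910, γ^t·E[r] = 0.442818, running G = 2.993209
t=4: π = [0.1636, 0.3091, 0.5273], E[r] = 1.2909, γ^t·E[r] = 0.309944, running G = 3.303153
t=5: π = [0.1636, 0.3091, 0.5273], E[r] = 1.2909, γ^t·E[r] = 0.216963, running G = 3.520116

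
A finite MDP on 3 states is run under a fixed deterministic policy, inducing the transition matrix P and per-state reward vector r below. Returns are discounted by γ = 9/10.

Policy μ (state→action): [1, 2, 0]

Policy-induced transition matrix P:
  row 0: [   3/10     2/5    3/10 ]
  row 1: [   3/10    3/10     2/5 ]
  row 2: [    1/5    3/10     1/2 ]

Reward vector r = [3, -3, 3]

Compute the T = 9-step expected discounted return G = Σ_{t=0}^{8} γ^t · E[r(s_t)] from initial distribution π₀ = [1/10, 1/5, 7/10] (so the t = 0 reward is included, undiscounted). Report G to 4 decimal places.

G = 7.2578

t=0: π = [0.1000, 0.2000, 0.7000], E[r] = 1.8000, γ^t·E[r] = 1.800000, running G = 1.800000
t=1: π = [0.2300, 0.3100, 0.4600], E[r] = 1.1400, γ^t·E[r] = 1.026000, running G = 2.826000
t=2: π = [0.2540, 0.3230, 0.4230], E[r] = 1.0620, γ^t·E[r] = 0.860220, running G = 3.686220
t=3: π = [0.2577, 0.3254, 0.4169], E[r] = 1.0476, γ^t·E[r] = 0.763700, running G = 4.449920
t=4: π = [0.2583, 0.3258, 0.4159], E[r] = 1.0454, γ^t·E[r] = 0.685874, running G = 5.135794
t=5: π = [0.2584, 0.3258, 0.4158], E[r] = 1.0450, γ^t·E[r] = 0.617070, running G = 5.752865
t=6: π = [0.2584, 0.3258, 0.4157], E[r] = 1.0450, γ^t·E[r] = 0.555332, running G = 6.308197
t=7: π = [0.2584, 0.3258, 0.4157], E[r] = 1.0449, γ^t·E[r] = 0.499794, running G = 6.807991
t=8: π = [0.2584, 0.3258, 0.4157], E[r] = 1.0449, γ^t·E[r] = 0.449814, running G = 7.257805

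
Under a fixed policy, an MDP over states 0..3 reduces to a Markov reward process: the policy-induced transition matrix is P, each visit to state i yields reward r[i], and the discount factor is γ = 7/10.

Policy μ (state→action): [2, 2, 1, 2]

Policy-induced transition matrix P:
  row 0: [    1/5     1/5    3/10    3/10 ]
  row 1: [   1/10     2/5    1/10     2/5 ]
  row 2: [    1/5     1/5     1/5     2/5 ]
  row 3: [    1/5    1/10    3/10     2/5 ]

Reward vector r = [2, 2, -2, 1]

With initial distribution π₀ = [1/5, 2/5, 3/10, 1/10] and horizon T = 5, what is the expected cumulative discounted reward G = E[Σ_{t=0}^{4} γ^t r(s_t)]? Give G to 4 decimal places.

t=0: π = [0.2000, 0.4000, 0.3000, 0.1000], E[r] = 0.7000, γ^t·E[r] = 0.700000, running G = 0.700000
t=1: π = [0.1600, 0.2700, 0.1900, 0.3800], E[r] = 0.8600, γ^t·E[r] = 0.602000, running G = 1.302000
t=2: π = [0.1730, 0.2160, 0.2270, 0.3840], E[r] = 0.7080, γ^t·E[r] = 0.346920, running G = 1.648920
t=3: π = [0.1784, 0.2048, 0.2341, 0.3827], E[r] = 0.6809, γ^t·E[r] = 0.233549, running G = 1.882469
t=4: π = [0.1795, 0.2027, 0.2356, 0.3822], E[r] = 0.6753, γ^t·E[r] = 0.162144, running G = 2.044613

G = 2.0446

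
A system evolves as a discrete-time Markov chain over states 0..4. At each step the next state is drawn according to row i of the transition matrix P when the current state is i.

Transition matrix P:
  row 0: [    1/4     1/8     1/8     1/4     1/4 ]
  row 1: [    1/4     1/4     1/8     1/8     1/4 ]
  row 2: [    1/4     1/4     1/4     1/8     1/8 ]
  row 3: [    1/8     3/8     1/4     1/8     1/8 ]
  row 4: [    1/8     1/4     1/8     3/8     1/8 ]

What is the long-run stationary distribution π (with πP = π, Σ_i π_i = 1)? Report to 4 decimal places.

Balance equations π_j = Σ_i π_i·P[i][j]:
  π_0 = 1/4·π_0 + 1/4·π_1 + 1/4·π_2 + 1/8·π_3 + 1/8·π_4
  π_1 = 1/8·π_0 + 1/4·π_1 + 1/4·π_2 + 3/8·π_3 + 1/4·π_4
  π_2 = 1/8·π_0 + 1/8·π_1 + 1/4·π_2 + 1/4·π_3 + 1/8·π_4
  π_3 = 1/4·π_0 + 1/8·π_1 + 1/8·π_2 + 1/8·π_3 + 3/8·π_4
  normalize: π_0 + π_1 + π_2 + π_3 + π_4 = 1
Solving the linear system gives exactly π = [57/281, 70/281, 48/281, 55/281, 51/281].

π = [0.2028, 0.2491, 0.1708, 0.1957, 0.1815]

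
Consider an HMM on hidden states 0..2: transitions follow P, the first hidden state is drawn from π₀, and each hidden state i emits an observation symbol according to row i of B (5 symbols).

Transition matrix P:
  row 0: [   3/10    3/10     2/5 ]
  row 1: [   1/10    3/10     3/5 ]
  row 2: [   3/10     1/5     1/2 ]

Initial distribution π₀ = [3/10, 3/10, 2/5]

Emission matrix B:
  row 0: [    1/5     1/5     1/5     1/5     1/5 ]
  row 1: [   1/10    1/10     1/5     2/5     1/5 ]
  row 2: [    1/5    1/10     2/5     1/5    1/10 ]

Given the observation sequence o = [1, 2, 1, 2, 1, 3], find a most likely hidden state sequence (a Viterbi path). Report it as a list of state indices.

path = [0, 2, 2, 2, 0, 1]

t=0: δ = [6.000e-02, 3.000e-02, 4.000e-02]  (obs o_0=1)
t=1: δ = [3.600e-03, 3.600e-03, 9.600e-03]  ψ = [0, 0, 0]  (obs o_1=2)
t=2: δ = [5.760e-04, 1.920e-04, 4.800e-04]  ψ = [2, 2, 2]  (obs o_2=1)
t=3: δ = [3.456e-05, 3.456e-05, 9.600e-05]  ψ = [0, 0, 2]  (obs o_3=2)
t=4: δ = [5.760e-06, 1.920e-06, 4.800e-06]  ψ = [2, 2, 2]  (obs o_4=1)
t=5: δ = [3.456e-07, 6.912e-07, 4.800e-07]  ψ = [0, 0, 2]  (obs o_5=3)
backtrack: best end state = 1; path = [0, 2, 2, 2, 0, 1]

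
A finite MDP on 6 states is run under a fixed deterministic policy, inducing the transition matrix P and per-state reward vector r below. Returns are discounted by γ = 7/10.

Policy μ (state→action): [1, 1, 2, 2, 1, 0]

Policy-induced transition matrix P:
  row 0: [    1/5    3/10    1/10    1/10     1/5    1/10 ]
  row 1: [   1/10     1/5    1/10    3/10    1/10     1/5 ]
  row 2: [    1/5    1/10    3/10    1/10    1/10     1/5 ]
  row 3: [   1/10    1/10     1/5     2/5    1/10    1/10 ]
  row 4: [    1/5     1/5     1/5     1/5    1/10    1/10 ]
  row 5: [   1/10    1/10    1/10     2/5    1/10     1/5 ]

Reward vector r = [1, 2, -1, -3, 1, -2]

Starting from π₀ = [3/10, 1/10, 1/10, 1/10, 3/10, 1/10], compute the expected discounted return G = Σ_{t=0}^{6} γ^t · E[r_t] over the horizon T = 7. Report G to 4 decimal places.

G = -0.9607

t=0: π = [0.3000, 0.1000, 0.1000, 0.1000, 0.3000, 0.1000], E[r] = 0.2000, γ^t·E[r] = 0.200000, running G = 0.200000
t=1: π = [0.1700, 0.2000, 0.1600, 0.2100, 0.1300, 0.1300], E[r] = -0.3500, γ^t·E[r] = -0.245000, running G = -0.045000
t=2: π = [0.1460, 0.1670, 0.1660, 0.2550, 0.1170, 0.1490], E[r] = -0.6320, γ^t·E[r] = -0.309680, running G = -0.354680
t=3: π = [0.1429, 0.1576, 0.1704, 0.2663, 0.1146, 0.1482], E[r] = -0.6930, γ^t·E[r] = -0.237699, running G = -0.592379
t=4: π = [0.1428, 0.1558, 0.1722, 0.2673, 0.1143, 0.1476], E[r] = -0.7007, γ^t·E[r] = -0.168243, running G = -0.760622
t=5: π = [0.1429, 0.1556, 0.1726, 0.2671, 0.1143, 0.1476], E[r] = -0.7006, γ^t·E[r] = -0.117750, running G = -0.878371
t=6: π = [0.1430, 0.1556, 0.1727, 0.2669, 0.1143, 0.1476], E[r] = -0.7002, γ^t·E[r] = -0.082376, running G = -0.960747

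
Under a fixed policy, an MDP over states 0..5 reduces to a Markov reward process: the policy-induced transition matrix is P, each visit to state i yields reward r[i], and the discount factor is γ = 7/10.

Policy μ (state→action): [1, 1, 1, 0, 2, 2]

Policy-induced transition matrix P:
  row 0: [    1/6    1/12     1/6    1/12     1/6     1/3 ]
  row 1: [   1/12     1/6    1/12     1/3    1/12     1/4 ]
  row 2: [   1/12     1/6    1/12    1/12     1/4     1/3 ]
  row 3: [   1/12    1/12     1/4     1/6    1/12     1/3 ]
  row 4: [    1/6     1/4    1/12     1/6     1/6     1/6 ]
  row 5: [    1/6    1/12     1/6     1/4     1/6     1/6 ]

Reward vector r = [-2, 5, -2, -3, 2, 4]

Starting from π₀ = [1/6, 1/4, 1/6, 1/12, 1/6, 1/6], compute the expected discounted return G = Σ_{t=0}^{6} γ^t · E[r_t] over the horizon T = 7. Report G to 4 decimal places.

G = 3.1891

t=0: π = [0.1667, 0.2500, 0.1667, 0.0833, 0.1667, 0.1667], E[r] = 1.3333, γ^t·E[r] = 1.333333, running G = 1.333333
t=1: π = [0.1250, 0.1458, 0.1250, 0.1944, 0.1528, 0.2569], E[r] = 0.9792, γ^t·E[r] = 0.685417, running G = 2.018750
t=2: π = [0.1279, 0.1314, 0.1476, 0.1916, 0.1487, 0.2529], E[r] = 0.8403, γ^t·E[r] = 0.411736, running G = 2.430486
t=3: π = [0.1275, 0.1314, 0.1470, 0.1867, 0.1521, 0.2554], E[r] = 0.8738, γ^t·E[r] = 0.299711, running G = 2.730198
t=4: π = [0.1279, 0.1319, 0.1464, 0.1870, 0.1524, 0.2545], E[r] = 0.8726, γ^t·E[r] = 0.209509, running G = 2.939706
t=5: π = [0.1279, 0.1319, 0.1464, 0.1870, 0.1523, 0.2545], E[r] = 0.8728, γ^t·E[r] = 0.146692, running G = 3.086398
t=6: π = [0.1279, 0.1319, 0.1464, 0.1870, 0.1523, 0.2545], E[r] = 0.8727, γ^t·E[r] = 0.102672, running G = 3.189070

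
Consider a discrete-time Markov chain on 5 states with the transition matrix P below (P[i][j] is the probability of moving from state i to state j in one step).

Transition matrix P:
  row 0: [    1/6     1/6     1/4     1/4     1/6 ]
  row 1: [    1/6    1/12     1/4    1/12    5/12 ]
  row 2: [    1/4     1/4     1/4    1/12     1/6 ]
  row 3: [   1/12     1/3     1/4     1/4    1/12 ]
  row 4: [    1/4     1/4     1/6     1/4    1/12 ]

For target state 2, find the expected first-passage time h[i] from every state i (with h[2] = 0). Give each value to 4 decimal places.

First-step conditioning: h[2] = 0; for i ≠ 2, h[i] = 1 + Σ_k P[i][k]·h[k].
  h[0] = 1 + 1/6·h[0] + 1/6·h[1] + 1/4·h[3] + 1/6·h[4]
  h[1] = 1 + 1/6·h[0] + 1/12·h[1] + 1/12·h[3] + 5/12·h[4]
  h[3] = 1 + 1/12·h[0] + 1/3·h[1] + 1/4·h[3] + 1/12·h[4]
  h[4] = 1 + 1/4·h[0] + 1/4·h[1] + 1/4·h[3] + 1/12·h[4]
Solving the 4×4 linear system over states ≠ 2 gives exactly h = [8168/1917, 8320/1917, 0, 8140/1917, 2936/639] (h[2] = 0 is the target).

h = [4.2608, 4.3401, 0.0000, 4.2462, 4.5947]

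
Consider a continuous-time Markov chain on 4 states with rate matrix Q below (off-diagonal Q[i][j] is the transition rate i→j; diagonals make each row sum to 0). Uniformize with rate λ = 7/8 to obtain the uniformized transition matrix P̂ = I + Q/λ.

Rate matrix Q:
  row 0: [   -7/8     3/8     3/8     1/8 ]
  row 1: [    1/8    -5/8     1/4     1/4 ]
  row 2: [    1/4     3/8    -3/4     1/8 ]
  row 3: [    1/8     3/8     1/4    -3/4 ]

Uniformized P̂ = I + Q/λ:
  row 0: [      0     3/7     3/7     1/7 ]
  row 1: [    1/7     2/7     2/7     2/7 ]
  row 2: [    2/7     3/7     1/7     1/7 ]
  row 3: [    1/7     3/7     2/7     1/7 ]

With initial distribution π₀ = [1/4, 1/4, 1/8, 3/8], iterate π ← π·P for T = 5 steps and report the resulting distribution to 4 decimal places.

t=0: π = [0.2500, 0.2500, 0.1250, 0.3750]
t=1: π = [0.1250, 0.3929, 0.3036, 0.1786]
t=2: π = [0.1684, 0.3724, 0.2602, 0.1990]
t=3: π = [0.1560, 0.3754, 0.2726, 0.1961]
t=4: π = [0.1595, 0.3749, 0.2691, 0.1965]
t=5: π = [0.1585, 0.3750, 0.2701, 0.1964]

π = [0.1585, 0.3750, 0.2701, 0.1964]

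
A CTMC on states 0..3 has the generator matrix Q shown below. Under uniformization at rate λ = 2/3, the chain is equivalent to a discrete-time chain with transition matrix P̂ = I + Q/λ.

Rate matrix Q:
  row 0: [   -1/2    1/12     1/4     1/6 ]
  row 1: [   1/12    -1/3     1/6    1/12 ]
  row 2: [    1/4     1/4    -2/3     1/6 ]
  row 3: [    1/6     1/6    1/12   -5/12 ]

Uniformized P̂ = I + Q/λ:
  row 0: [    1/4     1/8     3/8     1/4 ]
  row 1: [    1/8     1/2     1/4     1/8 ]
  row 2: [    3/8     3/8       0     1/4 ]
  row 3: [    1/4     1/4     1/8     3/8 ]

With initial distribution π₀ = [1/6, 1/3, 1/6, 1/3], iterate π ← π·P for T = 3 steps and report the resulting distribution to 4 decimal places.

t=0: π = [0.1667, 0.3333, 0.1667, 0.3333]
t=1: π = [0.2292, 0.3333, 0.1875, 0.2500]
t=2: π = [0.2318, 0.3281, 0.2005, 0.2396]
t=3: π = [0.2340, 0.3281, 0.1989, 0.2389]

π = [0.2340, 0.3281, 0.1989, 0.2389]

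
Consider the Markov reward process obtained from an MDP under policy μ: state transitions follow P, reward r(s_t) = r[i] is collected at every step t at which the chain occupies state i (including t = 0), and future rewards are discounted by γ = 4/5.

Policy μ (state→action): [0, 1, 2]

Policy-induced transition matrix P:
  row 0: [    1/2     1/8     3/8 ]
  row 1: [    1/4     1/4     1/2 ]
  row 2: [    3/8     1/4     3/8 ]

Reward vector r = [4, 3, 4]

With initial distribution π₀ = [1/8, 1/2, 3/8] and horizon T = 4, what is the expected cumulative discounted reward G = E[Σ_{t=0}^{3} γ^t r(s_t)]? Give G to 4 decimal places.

t=0: π = [0.1250, 0.5000, 0.3750], E[r] = 3.5000, γ^t·E[r] = 3.500000, running G = 3.500000
t=1: π = [0.3281, 0.2344, 0.4375], E[r] = 3.7656, γ^t·E[r] = 3.012500, running G = 6.512500
t=2: π = [0.3867, 0.2090, 0.4043], E[r] = 3.7910, γ^t·E[r] = 2.426250, running G = 8.938750
t=3: π = [0.3972, 0.2017, 0.4011], E[r] = 3.7983, γ^t·E[r] = 1.944750, running G = 10.883500

G = 10.8835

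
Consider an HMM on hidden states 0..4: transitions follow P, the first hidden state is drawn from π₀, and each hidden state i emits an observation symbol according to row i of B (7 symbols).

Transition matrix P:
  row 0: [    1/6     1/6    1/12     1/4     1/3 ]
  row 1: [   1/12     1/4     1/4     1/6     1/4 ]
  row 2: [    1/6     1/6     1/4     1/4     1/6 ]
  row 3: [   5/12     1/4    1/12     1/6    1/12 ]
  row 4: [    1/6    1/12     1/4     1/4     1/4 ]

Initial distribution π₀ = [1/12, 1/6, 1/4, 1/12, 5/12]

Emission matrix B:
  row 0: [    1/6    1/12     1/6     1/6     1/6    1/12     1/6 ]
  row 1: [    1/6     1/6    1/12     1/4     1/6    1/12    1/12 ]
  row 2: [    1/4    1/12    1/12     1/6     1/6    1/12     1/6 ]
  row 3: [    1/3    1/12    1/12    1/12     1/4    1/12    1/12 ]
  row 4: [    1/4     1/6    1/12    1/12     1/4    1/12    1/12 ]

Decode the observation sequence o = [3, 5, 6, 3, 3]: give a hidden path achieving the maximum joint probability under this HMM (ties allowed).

t=0: δ = [1.389e-02, 4.167e-02, 4.167e-02, 6.944e-03, 3.472e-02]  (obs o_0=3)
t=1: δ = [5.787e-04, 8.681e-04, 8.681e-04, 8.681e-04, 8.681e-04]  ψ = [2, 1, 1, 2, 1]  (obs o_1=5)
t=2: δ = [6.028e-05, 1.808e-05, 3.617e-05, 1.808e-05, 1.808e-05]  ψ = [3, 1, 1, 2, 1]  (obs o_2=6)
t=3: δ = [1.674e-06, 2.512e-06, 1.507e-06, 1.256e-06, 1.674e-06]  ψ = [0, 0, 2, 0, 0]  (obs o_3=3)
t=4: δ = [8.721e-08, 1.570e-07, 1.047e-07, 3.489e-08, 5.233e-08]  ψ = [3, 1, 1, 0, 1]  (obs o_4=3)
backtrack: best end state = 1; path = [2, 3, 0, 1, 1]

path = [2, 3, 0, 1, 1]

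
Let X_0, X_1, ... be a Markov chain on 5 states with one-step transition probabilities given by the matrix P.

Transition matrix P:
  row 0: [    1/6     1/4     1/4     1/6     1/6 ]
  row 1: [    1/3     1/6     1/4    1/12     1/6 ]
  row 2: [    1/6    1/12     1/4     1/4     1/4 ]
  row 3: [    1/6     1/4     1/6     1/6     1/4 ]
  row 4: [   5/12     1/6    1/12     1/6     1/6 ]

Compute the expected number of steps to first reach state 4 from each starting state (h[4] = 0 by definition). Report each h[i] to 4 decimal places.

h = [4.9877, 5.0167, 4.5357, 4.6097, 0.0000]

First-step conditioning: h[4] = 0; for i ≠ 4, h[i] = 1 + Σ_k P[i][k]·h[k].
  h[0] = 1 + 1/6·h[0] + 1/4·h[1] + 1/4·h[2] + 1/6·h[3]
  h[1] = 1 + 1/3·h[0] + 1/6·h[1] + 1/4·h[2] + 1/12·h[3]
  h[2] = 1 + 1/6·h[0] + 1/12·h[1] + 1/4·h[2] + 1/4·h[3]
  h[3] = 1 + 1/6·h[0] + 1/4·h[1] + 1/6·h[2] + 1/6·h[3]
Solving the 4×4 linear system over states ≠ 4 gives exactly h = [5661/1135, 5694/1135, 5148/1135, 5232/1135, 0] (h[4] = 0 is the target).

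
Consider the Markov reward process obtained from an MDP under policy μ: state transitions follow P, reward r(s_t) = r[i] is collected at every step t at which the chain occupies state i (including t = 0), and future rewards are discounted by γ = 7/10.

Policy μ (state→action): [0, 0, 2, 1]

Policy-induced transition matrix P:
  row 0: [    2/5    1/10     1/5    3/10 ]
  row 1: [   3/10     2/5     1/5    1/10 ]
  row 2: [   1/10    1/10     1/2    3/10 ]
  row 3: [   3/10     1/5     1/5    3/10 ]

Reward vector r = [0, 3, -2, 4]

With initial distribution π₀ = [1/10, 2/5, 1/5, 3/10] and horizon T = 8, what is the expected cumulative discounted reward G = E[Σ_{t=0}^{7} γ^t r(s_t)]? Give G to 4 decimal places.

G = 4.2608

t=0: π = [0.1000, 0.4000, 0.2000, 0.3000], E[r] = 2.0000, γ^t·E[r] = 2.000000, running G = 2.000000
t=1: π = [0.2700, 0.2500, 0.2600, 0.2200], E[r] = 1.1100, γ^t·E[r] = 0.777000, running G = 2.777000
t=2: π = [0.2750, 0.1970, 0.2780, 0.2500], E[r] = 1.0350, γ^t·E[r] = 0.507150, running G = 3.284150
t=3: π = [0.2719, 0.1841, 0.2834, 0.2606], E[r] = 1.0279, γ^t·E[r] = 0.352570, running G = 3.636720
t=4: π = [0.2705, 0.1813, 0.2850, 0.2632], E[r] = 1.0266, γ^t·E[r] = 0.246475, running G = 3.883194
t=5: π = [0.2700, 0.1807, 0.2855, 0.2637], E[r] = 1.0261, γ^t·E[r] = 0.172452, running G = 4.055646
t=6: π = [0.2699, 0.1806, 0.2857, 0.2639], E[r] = 1.0259, γ^t·E[r] = 0.120695, running G = 4.176341
t=7: π = [0.2699, 0.1806, 0.2857, 0.2639], E[r] = 1.0258, γ^t·E[r] = 0.084481, running G = 4.260822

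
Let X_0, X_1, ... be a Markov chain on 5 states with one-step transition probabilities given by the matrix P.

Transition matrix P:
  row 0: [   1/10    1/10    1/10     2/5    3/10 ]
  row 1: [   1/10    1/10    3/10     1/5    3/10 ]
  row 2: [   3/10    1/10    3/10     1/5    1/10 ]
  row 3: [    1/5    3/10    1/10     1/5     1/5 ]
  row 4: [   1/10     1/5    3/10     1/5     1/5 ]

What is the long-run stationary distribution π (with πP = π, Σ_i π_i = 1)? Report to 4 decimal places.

π = [0.1673, 0.1678, 0.2198, 0.2335, 0.2115]

Balance equations π_j = Σ_i π_i·P[i][j]:
  π_0 = 1/10·π_0 + 1/10·π_1 + 3/10·π_2 + 1/5·π_3 + 1/10·π_4
  π_1 = 1/10·π_0 + 1/10·π_1 + 1/10·π_2 + 3/10·π_3 + 1/5·π_4
  π_2 = 1/10·π_0 + 3/10·π_1 + 3/10·π_2 + 1/10·π_3 + 3/10·π_4
  π_3 = 2/5·π_0 + 1/5·π_1 + 1/5·π_2 + 1/5·π_3 + 1/5·π_4
  normalize: π_0 + π_1 + π_2 + π_3 + π_4 = 1
Solving the linear system gives exactly π = [43/257, 949/5654, 113/514, 60/257, 598/2827].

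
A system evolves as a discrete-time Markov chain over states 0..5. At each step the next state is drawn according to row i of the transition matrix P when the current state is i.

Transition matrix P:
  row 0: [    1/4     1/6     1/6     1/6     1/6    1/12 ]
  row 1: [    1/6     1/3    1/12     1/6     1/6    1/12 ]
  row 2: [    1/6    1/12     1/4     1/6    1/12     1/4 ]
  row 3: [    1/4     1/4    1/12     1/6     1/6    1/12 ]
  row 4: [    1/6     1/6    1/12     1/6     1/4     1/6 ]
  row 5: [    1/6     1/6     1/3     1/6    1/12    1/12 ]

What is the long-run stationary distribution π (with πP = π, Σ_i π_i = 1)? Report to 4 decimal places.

π = [0.1970, 0.2010, 0.1564, 0.1667, 0.1565, 0.1224]

Balance equations π_j = Σ_i π_i·P[i][j]:
  π_0 = 1/4·π_0 + 1/6·π_1 + 1/6·π_2 + 1/4·π_3 + 1/6·π_4 + 1/6·π_5
  π_1 = 1/6·π_0 + 1/3·π_1 + 1/12·π_2 + 1/4·π_3 + 1/6·π_4 + 1/6·π_5
  π_2 = 1/6·π_0 + 1/12·π_1 + 1/4·π_2 + 1/12·π_3 + 1/12·π_4 + 1/3·π_5
  π_3 = 1/6·π_0 + 1/6·π_1 + 1/6·π_2 + 1/6·π_3 + 1/6·π_4 + 1/6·π_5
  π_4 = 1/6·π_0 + 1/6·π_1 + 1/12·π_2 + 1/6·π_3 + 1/4·π_4 + 1/12·π_5
  normalize: π_0 + π_1 + π_2 + π_3 + π_4 + π_5 = 1
Solving the linear system gives exactly π = [13/66, 8405/41811, 13081/83622, 1/6, 6542/41811, 3413/27874].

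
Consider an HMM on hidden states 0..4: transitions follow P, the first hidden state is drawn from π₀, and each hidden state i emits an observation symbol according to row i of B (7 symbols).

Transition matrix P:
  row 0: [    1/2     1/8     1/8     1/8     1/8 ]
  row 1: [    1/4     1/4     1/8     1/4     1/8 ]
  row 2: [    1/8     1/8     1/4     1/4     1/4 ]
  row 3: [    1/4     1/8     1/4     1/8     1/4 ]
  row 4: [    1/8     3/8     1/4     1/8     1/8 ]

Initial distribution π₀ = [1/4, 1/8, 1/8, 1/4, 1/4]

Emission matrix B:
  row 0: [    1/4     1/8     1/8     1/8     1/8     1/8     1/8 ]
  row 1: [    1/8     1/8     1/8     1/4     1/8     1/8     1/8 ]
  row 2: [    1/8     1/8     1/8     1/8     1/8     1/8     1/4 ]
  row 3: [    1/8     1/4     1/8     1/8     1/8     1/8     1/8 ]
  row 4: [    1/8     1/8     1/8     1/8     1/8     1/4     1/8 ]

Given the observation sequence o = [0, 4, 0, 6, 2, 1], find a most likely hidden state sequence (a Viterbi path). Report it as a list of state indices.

path = [0, 0, 0, 0, 0, 0]

t=0: δ = [6.250e-02, 1.562e-02, 1.562e-02, 3.125e-02, 3.125e-02]  (obs o_0=0)
t=1: δ = [3.906e-03, 1.465e-03, 9.766e-04, 9.766e-04, 9.766e-04]  ψ = [0, 4, 0, 0, 0]  (obs o_1=4)
t=2: δ = [4.883e-04, 6.104e-05, 6.104e-05, 6.104e-05, 6.104e-05]  ψ = [0, 0, 0, 0, 0]  (obs o_2=0)
t=3: δ = [3.052e-05, 7.629e-06, 1.526e-05, 7.629e-06, 7.629e-06]  ψ = [0, 0, 0, 0, 0]  (obs o_3=6)
t=4: δ = [1.907e-06, 4.768e-07, 4.768e-07, 4.768e-07, 4.768e-07]  ψ = [0, 0, 0, 0, 0]  (obs o_4=2)
t=5: δ = [1.192e-07, 2.980e-08, 2.980e-08, 5.960e-08, 2.980e-08]  ψ = [0, 0, 0, 0, 0]  (obs o_5=1)
backtrack: best end state = 0; path = [0, 0, 0, 0, 0, 0]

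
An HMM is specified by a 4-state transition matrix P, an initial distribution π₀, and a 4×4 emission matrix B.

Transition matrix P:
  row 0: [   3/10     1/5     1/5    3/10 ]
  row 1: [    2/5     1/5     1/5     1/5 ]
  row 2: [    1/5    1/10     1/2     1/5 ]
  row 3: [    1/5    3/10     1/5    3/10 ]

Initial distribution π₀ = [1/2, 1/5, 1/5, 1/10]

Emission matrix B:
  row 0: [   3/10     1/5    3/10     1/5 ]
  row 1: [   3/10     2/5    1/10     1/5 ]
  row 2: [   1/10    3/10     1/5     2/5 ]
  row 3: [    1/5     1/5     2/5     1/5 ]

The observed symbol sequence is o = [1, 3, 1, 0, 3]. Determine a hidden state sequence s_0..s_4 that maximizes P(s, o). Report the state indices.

t=0: δ = [1.000e-01, 8.000e-02, 6.000e-02, 2.000e-02]  (obs o_0=1)
t=1: δ = [6.400e-03, 4.000e-03, 1.200e-02, 6.000e-03]  ψ = [1, 0, 2, 0]  (obs o_1=3)
t=2: δ = [4.800e-04, 7.200e-04, 1.800e-03, 4.800e-04]  ψ = [2, 3, 2, 2]  (obs o_2=1)
t=3: δ = [1.080e-04, 5.400e-05, 9.000e-05, 7.200e-05]  ψ = [2, 2, 2, 2]  (obs o_3=0)
t=4: δ = [6.480e-06, 4.320e-06, 1.800e-05, 6.480e-06]  ψ = [0, 0, 2, 0]  (obs o_4=3)
backtrack: best end state = 2; path = [2, 2, 2, 2, 2]

path = [2, 2, 2, 2, 2]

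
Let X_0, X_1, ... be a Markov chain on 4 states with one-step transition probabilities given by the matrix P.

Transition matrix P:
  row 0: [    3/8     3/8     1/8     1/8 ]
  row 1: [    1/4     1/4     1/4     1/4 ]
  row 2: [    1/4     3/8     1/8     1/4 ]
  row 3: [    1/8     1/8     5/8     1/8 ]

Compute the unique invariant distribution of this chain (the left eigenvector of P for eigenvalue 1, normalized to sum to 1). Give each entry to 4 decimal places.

Balance equations π_j = Σ_i π_i·P[i][j]:
  π_0 = 3/8·π_0 + 1/4·π_1 + 1/4·π_2 + 1/8·π_3
  π_1 = 3/8·π_0 + 1/4·π_1 + 3/8·π_2 + 1/8·π_3
  π_2 = 1/8·π_0 + 1/4·π_1 + 1/8·π_2 + 5/8·π_3
  normalize: π_0 + π_1 + π_2 + π_3 = 1
Solving the linear system gives exactly π = [8/31, 9/31, 8/31, 6/31].

π = [0.2581, 0.2903, 0.2581, 0.1935]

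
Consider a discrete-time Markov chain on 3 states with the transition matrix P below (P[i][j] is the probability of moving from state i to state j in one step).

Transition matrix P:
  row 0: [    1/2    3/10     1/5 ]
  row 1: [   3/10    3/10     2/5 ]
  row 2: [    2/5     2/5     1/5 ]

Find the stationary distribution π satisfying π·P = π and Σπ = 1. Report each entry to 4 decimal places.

Balance equations π_j = Σ_i π_i·P[i][j]:
  π_0 = 1/2·π_0 + 3/10·π_1 + 2/5·π_2
  π_1 = 3/10·π_0 + 3/10·π_1 + 2/5·π_2
  normalize: π_0 + π_1 + π_2 = 1
Solving the linear system gives exactly π = [20/49, 16/49, 13/49].

π = [0.4082, 0.3265, 0.2653]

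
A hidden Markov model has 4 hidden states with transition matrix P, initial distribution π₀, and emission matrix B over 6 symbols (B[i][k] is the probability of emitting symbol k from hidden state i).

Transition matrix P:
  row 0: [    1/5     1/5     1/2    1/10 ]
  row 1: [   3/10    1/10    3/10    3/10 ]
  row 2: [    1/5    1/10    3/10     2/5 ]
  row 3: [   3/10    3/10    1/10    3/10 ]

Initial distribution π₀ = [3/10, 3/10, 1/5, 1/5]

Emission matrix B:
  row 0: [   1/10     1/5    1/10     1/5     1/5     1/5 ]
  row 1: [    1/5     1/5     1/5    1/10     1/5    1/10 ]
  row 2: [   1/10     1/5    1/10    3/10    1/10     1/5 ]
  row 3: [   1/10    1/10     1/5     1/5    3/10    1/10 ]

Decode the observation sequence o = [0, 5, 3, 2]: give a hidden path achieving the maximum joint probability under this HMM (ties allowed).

path = [1, 0, 2, 3]

t=0: δ = [3.000e-02, 6.000e-02, 2.000e-02, 2.000e-02]  (obs o_0=0)
t=1: δ = [3.600e-03, 6.000e-04, 3.600e-03, 1.800e-03]  ψ = [1, 0, 1, 1]  (obs o_1=5)
t=2: δ = [1.440e-04, 7.200e-05, 5.400e-04, 2.880e-04]  ψ = [0, 0, 0, 2]  (obs o_2=3)
t=3: δ = [1.080e-05, 1.728e-05, 1.620e-05, 4.320e-05]  ψ = [2, 3, 2, 2]  (obs o_3=2)
backtrack: best end state = 3; path = [1, 0, 2, 3]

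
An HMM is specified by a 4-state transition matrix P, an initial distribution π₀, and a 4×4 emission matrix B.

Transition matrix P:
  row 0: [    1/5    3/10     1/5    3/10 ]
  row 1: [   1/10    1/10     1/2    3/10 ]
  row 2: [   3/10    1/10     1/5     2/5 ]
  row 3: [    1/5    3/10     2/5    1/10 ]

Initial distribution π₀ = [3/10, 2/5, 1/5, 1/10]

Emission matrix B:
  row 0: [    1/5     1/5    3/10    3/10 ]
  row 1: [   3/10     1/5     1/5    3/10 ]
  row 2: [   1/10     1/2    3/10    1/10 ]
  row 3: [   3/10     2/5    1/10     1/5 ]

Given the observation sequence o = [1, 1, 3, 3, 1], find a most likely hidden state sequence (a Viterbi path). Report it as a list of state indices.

path = [1, 2, 0, 1, 2]

t=0: δ = [6.000e-02, 8.000e-02, 1.000e-01, 4.000e-02]  (obs o_0=1)
t=1: δ = [6.000e-03, 3.600e-03, 2.000e-02, 1.600e-02]  ψ = [2, 0, 1, 2]  (obs o_1=1)
t=2: δ = [1.800e-03, 1.440e-03, 6.400e-04, 1.600e-03]  ψ = [2, 3, 3, 2]  (obs o_2=3)
t=3: δ = [1.080e-04, 1.620e-04, 7.200e-05, 1.080e-04]  ψ = [0, 0, 1, 0]  (obs o_3=3)
t=4: δ = [4.320e-06, 6.480e-06, 4.050e-05, 1.944e-05]  ψ = [0, 0, 1, 1]  (obs o_4=1)
backtrack: best end state = 2; path = [1, 2, 0, 1, 2]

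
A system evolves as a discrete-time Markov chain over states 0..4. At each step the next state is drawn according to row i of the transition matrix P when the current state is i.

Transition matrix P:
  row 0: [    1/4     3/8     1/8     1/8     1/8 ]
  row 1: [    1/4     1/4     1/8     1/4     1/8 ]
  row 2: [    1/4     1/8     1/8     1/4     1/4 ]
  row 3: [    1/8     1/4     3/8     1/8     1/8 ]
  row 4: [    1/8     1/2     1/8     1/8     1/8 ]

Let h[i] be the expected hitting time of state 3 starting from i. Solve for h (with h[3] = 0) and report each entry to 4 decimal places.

h = [5.5318, 4.9172, 4.9844, 0.0000, 5.4550]

First-step conditioning: h[3] = 0; for i ≠ 3, h[i] = 1 + Σ_k P[i][k]·h[k].
  h[0] = 1 + 1/4·h[0] + 3/8·h[1] + 1/8·h[2] + 1/8·h[4]
  h[1] = 1 + 1/4·h[0] + 1/4·h[1] + 1/8·h[2] + 1/8·h[4]
  h[2] = 1 + 1/4·h[0] + 1/8·h[1] + 1/8·h[2] + 1/4·h[4]
  h[4] = 1 + 1/8·h[0] + 1/2·h[1] + 1/8·h[2] + 1/8·h[4]
Solving the 4×4 linear system over states ≠ 3 gives exactly h = [4608/833, 4096/833, 4152/833, 0, 4544/833] (h[3] = 0 is the target).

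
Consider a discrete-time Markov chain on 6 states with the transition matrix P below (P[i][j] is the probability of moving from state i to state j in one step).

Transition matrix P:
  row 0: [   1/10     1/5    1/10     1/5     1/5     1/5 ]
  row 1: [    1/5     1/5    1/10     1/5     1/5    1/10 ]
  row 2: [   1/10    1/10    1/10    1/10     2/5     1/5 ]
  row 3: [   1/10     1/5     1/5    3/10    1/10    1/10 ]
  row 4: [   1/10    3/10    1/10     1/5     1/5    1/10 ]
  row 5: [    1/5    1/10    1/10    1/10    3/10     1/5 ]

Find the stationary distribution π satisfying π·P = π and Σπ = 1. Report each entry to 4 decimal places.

π = [0.1335, 0.1960, 0.1193, 0.1935, 0.2184, 0.1392]

Balance equations π_j = Σ_i π_i·P[i][j]:
  π_0 = 1/10·π_0 + 1/5·π_1 + 1/10·π_2 + 1/10·π_3 + 1/10·π_4 + 1/5·π_5
  π_1 = 1/5·π_0 + 1/5·π_1 + 1/10·π_2 + 1/5·π_3 + 3/10·π_4 + 1/10·π_5
  π_2 = 1/10·π_0 + 1/10·π_1 + 1/10·π_2 + 1/5·π_3 + 1/10·π_4 + 1/10·π_5
  π_3 = 1/5·π_0 + 1/5·π_1 + 1/10·π_2 + 3/10·π_3 + 1/5·π_4 + 1/10·π_5
  π_4 = 1/5·π_0 + 1/5·π_1 + 2/5·π_2 + 1/10·π_3 + 1/5·π_4 + 3/10·π_5
  normalize: π_0 + π_1 + π_2 + π_3 + π_4 + π_5 = 1
Solving the linear system gives exactly π = [1338/10021, 1964/10021, 1196/10021, 1939/10021, 199/911, 1395/10021].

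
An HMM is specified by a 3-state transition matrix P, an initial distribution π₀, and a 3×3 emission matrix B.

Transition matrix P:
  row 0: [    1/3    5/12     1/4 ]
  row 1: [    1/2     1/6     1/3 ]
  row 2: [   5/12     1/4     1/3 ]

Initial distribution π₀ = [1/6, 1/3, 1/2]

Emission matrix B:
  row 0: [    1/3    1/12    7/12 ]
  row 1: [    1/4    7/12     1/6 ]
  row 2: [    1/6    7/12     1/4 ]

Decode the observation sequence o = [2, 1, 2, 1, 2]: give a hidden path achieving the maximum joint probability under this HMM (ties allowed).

t=0: δ = [9.722e-02, 5.556e-02, 1.250e-01]  (obs o_0=2)
t=1: δ = [4.340e-03, 2.363e-02, 2.431e-02]  ψ = [2, 0, 2]  (obs o_1=1)
t=2: δ = [6.892e-03, 1.013e-03, 2.025e-03]  ψ = [1, 2, 2]  (obs o_2=2)
t=3: δ = [1.915e-04, 1.675e-03, 1.005e-03]  ψ = [0, 0, 0]  (obs o_3=1)
t=4: δ = [4.886e-04, 4.653e-05, 1.396e-04]  ψ = [1, 1, 1]  (obs o_4=2)
backtrack: best end state = 0; path = [0, 1, 0, 1, 0]

path = [0, 1, 0, 1, 0]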